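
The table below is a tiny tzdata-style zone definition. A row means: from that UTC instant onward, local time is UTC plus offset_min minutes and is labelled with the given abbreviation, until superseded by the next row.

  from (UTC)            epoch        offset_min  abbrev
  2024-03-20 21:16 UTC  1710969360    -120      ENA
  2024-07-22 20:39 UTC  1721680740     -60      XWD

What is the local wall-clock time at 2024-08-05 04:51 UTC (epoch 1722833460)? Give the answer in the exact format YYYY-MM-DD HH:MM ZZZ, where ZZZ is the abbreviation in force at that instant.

2024-08-05 03:51 XWD

Query: 2024-08-05 04:51 UTC
Rule 2/2 (XWD, -01:00): 2024-07-22 20:39 UTC ≤ query < +∞
4·60 + 51 - 60 = 231 min
231 = 0·1440 + 231; 231 = 3·60 + 51 → 03:51, same day
→ 2024-08-05 03:51 XWD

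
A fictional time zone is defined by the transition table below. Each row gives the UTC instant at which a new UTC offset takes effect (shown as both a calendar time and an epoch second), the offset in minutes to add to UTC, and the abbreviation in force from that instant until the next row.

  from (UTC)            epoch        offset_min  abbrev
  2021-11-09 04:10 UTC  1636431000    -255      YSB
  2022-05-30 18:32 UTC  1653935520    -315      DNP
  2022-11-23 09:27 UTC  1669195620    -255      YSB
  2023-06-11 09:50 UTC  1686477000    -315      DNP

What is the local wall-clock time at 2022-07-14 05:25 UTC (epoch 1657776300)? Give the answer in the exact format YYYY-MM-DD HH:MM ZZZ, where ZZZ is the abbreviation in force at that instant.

Query: 2022-07-14 05:25 UTC
Rule 2/4 (DNP, -05:15): 2022-05-30 18:32 UTC ≤ query < 2022-11-23 09:27 UTC
5·60 + 25 - 315 = 10 min
10 = 0·1440 + 10; 10 = 0·60 + 10 → 00:10, same day
→ 2022-07-14 00:10 DNP

2022-07-14 00:10 DNP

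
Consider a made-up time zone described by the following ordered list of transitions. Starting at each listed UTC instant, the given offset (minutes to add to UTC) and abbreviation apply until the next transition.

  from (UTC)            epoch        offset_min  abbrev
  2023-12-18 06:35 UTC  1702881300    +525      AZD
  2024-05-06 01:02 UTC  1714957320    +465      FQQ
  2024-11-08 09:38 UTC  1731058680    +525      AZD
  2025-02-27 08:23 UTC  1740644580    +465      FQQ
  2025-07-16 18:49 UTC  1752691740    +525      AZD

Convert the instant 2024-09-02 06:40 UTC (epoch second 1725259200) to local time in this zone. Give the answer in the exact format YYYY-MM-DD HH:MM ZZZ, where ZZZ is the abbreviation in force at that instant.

Query: 2024-09-02 06:40 UTC
Rule 2/5 (FQQ, +07:45): 2024-05-06 01:02 UTC ≤ query < 2024-11-08 09:38 UTC
6·60 + 40 + 465 = 865 min
865 = 0·1440 + 865; 865 = 14·60 + 25 → 14:25, same day
→ 2024-09-02 14:25 FQQ

2024-09-02 14:25 FQQ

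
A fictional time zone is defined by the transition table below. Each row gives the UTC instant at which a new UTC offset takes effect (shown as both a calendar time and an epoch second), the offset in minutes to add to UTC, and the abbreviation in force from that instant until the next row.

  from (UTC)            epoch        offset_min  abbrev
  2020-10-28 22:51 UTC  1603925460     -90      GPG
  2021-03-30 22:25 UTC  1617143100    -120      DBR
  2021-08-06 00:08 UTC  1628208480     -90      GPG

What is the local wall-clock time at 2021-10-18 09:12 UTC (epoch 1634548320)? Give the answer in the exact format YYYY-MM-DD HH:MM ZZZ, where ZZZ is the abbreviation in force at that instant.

Query: 2021-10-18 09:12 UTC
Rule 3/3 (GPG, -01:30): 2021-08-06 00:08 UTC ≤ query < +∞
9·60 + 12 - 90 = 462 min
462 = 0·1440 + 462; 462 = 7·60 + 42 → 07:42, same day
→ 2021-10-18 07:42 GPG

2021-10-18 07:42 GPG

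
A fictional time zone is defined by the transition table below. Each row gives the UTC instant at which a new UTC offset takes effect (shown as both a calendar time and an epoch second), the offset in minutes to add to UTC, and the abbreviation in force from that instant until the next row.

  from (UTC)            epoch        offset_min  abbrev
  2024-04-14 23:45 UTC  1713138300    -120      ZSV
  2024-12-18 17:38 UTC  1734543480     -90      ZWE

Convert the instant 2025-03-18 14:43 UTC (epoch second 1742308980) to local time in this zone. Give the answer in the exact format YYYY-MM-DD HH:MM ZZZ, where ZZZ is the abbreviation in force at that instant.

Query: 2025-03-18 14:43 UTC
Rule 2/2 (ZWE, -01:30): 2024-12-18 17:38 UTC ≤ query < +∞
14·60 + 43 - 90 = 793 min
793 = 0·1440 + 793; 793 = 13·60 + 13 → 13:13, same day
→ 2025-03-18 13:13 ZWE

2025-03-18 13:13 ZWE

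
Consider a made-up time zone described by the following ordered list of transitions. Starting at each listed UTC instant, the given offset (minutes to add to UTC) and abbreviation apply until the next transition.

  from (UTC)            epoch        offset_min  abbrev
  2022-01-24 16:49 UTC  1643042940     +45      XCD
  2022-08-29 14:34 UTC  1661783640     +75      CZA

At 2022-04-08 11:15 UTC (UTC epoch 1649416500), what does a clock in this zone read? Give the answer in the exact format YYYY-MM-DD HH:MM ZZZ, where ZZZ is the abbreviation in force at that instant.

2022-04-08 12:00 XCD

Query: 2022-04-08 11:15 UTC
Rule 1/2 (XCD, +00:45): 2022-01-24 16:49 UTC ≤ query < 2022-08-29 14:34 UTC
11·60 + 15 + 45 = 720 min
720 = 0·1440 + 720; 720 = 12·60 + 0 → 12:00, same day
→ 2022-04-08 12:00 XCD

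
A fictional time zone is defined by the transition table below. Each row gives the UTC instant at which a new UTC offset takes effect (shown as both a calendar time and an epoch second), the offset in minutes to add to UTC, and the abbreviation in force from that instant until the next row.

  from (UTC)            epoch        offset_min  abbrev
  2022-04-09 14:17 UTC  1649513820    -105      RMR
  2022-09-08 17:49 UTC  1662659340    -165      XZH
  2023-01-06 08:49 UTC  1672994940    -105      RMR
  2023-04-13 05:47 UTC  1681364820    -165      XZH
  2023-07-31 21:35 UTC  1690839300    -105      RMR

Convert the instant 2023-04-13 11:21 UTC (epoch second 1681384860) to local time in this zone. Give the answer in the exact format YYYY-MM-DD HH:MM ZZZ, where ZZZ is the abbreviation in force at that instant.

2023-04-13 08:36 XZH

Query: 2023-04-13 11:21 UTC
Rule 4/5 (XZH, -02:45): 2023-04-13 05:47 UTC ≤ query < 2023-07-31 21:35 UTC
11·60 + 21 - 165 = 516 min
516 = 0·1440 + 516; 516 = 8·60 + 36 → 08:36, same day
→ 2023-04-13 08:36 XZH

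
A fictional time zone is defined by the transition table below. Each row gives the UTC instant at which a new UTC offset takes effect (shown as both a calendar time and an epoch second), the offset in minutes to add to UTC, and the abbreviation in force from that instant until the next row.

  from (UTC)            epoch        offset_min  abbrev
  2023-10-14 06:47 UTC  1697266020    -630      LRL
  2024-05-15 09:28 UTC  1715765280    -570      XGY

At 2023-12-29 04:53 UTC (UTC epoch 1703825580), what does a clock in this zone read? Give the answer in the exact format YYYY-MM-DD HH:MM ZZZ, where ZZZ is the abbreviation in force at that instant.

2023-12-28 18:23 LRL

Query: 2023-12-29 04:53 UTC
Rule 1/2 (LRL, -10:30): 2023-10-14 06:47 UTC ≤ query < 2024-05-15 09:28 UTC
4·60 + 53 - 630 = -337 min
-337 = -1·1440 + 1103; 1103 = 18·60 + 23 → 18:23, 2023-12-29 - 1 day = 2023-12-28
→ 2023-12-28 18:23 LRL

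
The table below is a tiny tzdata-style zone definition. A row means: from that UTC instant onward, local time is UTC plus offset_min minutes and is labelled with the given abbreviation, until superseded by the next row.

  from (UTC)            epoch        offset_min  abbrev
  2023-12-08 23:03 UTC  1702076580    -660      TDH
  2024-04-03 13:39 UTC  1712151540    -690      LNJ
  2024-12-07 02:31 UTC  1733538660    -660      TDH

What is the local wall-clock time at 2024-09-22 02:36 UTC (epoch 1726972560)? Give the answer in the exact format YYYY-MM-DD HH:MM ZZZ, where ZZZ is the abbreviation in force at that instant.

2024-09-21 15:06 LNJ

Query: 2024-09-22 02:36 UTC
Rule 2/3 (LNJ, -11:30): 2024-04-03 13:39 UTC ≤ query < 2024-12-07 02:31 UTC
2·60 + 36 - 690 = -534 min
-534 = -1·1440 + 906; 906 = 15·60 + 6 → 15:06, 2024-09-22 - 1 day = 2024-09-21
→ 2024-09-21 15:06 LNJ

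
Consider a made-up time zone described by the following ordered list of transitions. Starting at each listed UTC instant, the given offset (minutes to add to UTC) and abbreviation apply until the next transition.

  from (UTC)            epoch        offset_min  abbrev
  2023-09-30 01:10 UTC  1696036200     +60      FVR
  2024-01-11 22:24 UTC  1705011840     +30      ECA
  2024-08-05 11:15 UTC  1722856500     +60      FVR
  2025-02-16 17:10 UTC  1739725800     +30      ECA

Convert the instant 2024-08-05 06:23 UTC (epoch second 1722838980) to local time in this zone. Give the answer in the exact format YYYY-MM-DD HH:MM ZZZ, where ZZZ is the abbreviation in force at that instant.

2024-08-05 06:53 ECA

Query: 2024-08-05 06:23 UTC
Rule 2/4 (ECA, +00:30): 2024-01-11 22:24 UTC ≤ query < 2024-08-05 11:15 UTC
6·60 + 23 + 30 = 413 min
413 = 0·1440 + 413; 413 = 6·60 + 53 → 06:53, same day
→ 2024-08-05 06:53 ECA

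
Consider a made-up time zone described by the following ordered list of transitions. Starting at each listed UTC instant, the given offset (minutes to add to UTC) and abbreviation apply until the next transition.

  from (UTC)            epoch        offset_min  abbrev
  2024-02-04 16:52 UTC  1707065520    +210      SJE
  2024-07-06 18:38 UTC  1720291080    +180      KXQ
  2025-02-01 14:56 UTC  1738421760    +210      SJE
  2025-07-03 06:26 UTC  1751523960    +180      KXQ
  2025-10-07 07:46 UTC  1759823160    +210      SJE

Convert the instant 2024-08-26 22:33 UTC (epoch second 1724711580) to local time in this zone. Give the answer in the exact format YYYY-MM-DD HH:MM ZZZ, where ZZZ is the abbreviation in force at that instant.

Query: 2024-08-26 22:33 UTC
Rule 2/5 (KXQ, +03:00): 2024-07-06 18:38 UTC ≤ query < 2025-02-01 14:56 UTC
22·60 + 33 + 180 = 1533 min
1533 = 1·1440 + 93; 93 = 1·60 + 33 → 01:33, 2024-08-26 + 1 day = 2024-08-27
→ 2024-08-27 01:33 KXQ

2024-08-27 01:33 KXQ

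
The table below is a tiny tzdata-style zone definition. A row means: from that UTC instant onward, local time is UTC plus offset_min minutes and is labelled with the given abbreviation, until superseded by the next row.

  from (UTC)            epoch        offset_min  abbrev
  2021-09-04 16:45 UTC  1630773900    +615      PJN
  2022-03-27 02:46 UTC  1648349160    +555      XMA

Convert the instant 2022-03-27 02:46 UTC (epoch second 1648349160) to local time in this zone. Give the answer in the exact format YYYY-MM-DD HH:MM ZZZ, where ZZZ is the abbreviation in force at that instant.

2022-03-27 12:01 XMA

Query: 2022-03-27 02:46 UTC
Rule 2/2 (XMA, +09:15): 2022-03-27 02:46 UTC ≤ query < +∞
2·60 + 46 + 555 = 721 min
721 = 0·1440 + 721; 721 = 12·60 + 1 → 12:01, same day
→ 2022-03-27 12:01 XMA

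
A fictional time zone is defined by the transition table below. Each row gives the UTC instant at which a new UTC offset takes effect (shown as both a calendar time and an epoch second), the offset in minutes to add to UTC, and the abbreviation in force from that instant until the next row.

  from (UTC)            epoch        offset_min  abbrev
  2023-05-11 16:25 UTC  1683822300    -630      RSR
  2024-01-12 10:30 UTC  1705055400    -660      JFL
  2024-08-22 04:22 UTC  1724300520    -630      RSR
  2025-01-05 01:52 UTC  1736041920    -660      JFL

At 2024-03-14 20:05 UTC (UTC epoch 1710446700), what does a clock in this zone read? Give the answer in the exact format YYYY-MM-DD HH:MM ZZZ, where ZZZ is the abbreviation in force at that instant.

Query: 2024-03-14 20:05 UTC
Rule 2/4 (JFL, -11:00): 2024-01-12 10:30 UTC ≤ query < 2024-08-22 04:22 UTC
20·60 + 5 - 660 = 545 min
545 = 0·1440 + 545; 545 = 9·60 + 5 → 09:05, same day
→ 2024-03-14 09:05 JFL

2024-03-14 09:05 JFL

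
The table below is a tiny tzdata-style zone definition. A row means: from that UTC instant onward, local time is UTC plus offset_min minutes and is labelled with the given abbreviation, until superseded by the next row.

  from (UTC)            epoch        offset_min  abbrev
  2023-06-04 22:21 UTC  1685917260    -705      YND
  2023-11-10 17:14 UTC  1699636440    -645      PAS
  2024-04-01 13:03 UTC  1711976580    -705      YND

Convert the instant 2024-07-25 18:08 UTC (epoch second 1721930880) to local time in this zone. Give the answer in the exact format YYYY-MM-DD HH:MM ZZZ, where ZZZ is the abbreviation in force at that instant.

Query: 2024-07-25 18:08 UTC
Rule 3/3 (YND, -11:45): 2024-04-01 13:03 UTC ≤ query < +∞
18·60 + 8 - 705 = 383 min
383 = 0·1440 + 383; 383 = 6·60 + 23 → 06:23, same day
→ 2024-07-25 06:23 YND

2024-07-25 06:23 YND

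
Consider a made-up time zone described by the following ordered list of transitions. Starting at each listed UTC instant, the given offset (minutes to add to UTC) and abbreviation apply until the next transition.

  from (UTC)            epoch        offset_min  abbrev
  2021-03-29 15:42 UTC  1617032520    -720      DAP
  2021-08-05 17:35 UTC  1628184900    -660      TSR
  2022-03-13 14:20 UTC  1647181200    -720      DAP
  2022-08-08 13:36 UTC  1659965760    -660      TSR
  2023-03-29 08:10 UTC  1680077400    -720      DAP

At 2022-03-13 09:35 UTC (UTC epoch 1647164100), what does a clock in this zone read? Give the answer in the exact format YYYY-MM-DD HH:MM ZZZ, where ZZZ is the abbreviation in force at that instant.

2022-03-12 22:35 TSR

Query: 2022-03-13 09:35 UTC
Rule 2/5 (TSR, -11:00): 2021-08-05 17:35 UTC ≤ query < 2022-03-13 14:20 UTC
9·60 + 35 - 660 = -85 min
-85 = -1·1440 + 1355; 1355 = 22·60 + 35 → 22:35, 2022-03-13 - 1 day = 2022-03-12
→ 2022-03-12 22:35 TSR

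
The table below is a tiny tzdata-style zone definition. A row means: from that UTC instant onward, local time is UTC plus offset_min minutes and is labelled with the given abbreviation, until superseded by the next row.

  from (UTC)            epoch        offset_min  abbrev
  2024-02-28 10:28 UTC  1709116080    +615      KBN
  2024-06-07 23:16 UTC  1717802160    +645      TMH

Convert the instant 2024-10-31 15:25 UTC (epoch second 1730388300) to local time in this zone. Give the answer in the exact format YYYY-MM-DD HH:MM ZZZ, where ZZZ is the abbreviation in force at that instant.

Query: 2024-10-31 15:25 UTC
Rule 2/2 (TMH, +10:45): 2024-06-07 23:16 UTC ≤ query < +∞
15·60 + 25 + 645 = 1570 min
1570 = 1·1440 + 130; 130 = 2·60 + 10 → 02:10, 2024-10-31 + 1 day = 2024-11-01
→ 2024-11-01 02:10 TMH

2024-11-01 02:10 TMH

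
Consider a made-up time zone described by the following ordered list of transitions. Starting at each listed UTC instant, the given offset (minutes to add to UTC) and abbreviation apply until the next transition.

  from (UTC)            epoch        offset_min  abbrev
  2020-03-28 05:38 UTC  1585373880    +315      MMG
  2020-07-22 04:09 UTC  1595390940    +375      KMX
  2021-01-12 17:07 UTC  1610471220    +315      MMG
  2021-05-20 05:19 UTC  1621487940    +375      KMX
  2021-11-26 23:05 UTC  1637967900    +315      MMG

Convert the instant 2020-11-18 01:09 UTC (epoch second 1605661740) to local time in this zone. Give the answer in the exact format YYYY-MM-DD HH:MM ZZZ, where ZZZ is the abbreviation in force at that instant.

2020-11-18 07:24 KMX

Query: 2020-11-18 01:09 UTC
Rule 2/5 (KMX, +06:15): 2020-07-22 04:09 UTC ≤ query < 2021-01-12 17:07 UTC
1·60 + 9 + 375 = 444 min
444 = 0·1440 + 444; 444 = 7·60 + 24 → 07:24, same day
→ 2020-11-18 07:24 KMX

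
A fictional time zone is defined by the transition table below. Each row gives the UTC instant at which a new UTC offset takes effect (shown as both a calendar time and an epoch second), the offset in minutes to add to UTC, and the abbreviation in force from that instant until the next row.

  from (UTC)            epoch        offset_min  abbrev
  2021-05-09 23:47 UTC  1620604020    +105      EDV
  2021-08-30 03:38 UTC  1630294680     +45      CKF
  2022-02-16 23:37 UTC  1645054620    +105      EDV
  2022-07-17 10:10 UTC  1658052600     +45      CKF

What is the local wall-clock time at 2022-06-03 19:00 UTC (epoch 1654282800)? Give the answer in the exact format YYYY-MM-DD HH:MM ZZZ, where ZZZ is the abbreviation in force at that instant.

2022-06-03 20:45 EDV

Query: 2022-06-03 19:00 UTC
Rule 3/4 (EDV, +01:45): 2022-02-16 23:37 UTC ≤ query < 2022-07-17 10:10 UTC
19·60 + 0 + 105 = 1245 min
1245 = 0·1440 + 1245; 1245 = 20·60 + 45 → 20:45, same day
→ 2022-06-03 20:45 EDV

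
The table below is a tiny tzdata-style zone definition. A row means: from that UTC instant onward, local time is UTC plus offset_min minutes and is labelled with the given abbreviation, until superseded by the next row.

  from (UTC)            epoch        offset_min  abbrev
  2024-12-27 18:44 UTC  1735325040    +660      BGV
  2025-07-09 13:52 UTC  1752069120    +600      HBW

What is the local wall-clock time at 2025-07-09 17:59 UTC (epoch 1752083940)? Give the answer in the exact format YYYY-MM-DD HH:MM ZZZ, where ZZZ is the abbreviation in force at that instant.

Query: 2025-07-09 17:59 UTC
Rule 2/2 (HBW, +10:00): 2025-07-09 13:52 UTC ≤ query < +∞
17·60 + 59 + 600 = 1679 min
1679 = 1·1440 + 239; 239 = 3·60 + 59 → 03:59, 2025-07-09 + 1 day = 2025-07-10
→ 2025-07-10 03:59 HBW

2025-07-10 03:59 HBW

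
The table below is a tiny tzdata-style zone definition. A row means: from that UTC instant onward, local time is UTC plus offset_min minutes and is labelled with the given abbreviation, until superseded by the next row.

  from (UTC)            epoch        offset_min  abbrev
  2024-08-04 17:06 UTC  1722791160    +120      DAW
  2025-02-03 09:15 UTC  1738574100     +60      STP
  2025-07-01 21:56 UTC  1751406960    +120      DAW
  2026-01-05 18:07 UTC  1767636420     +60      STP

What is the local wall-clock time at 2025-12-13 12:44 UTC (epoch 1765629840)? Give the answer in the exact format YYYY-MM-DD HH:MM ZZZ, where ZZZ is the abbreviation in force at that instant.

2025-12-13 14:44 DAW

Query: 2025-12-13 12:44 UTC
Rule 3/4 (DAW, +02:00): 2025-07-01 21:56 UTC ≤ query < 2026-01-05 18:07 UTC
12·60 + 44 + 120 = 884 min
884 = 0·1440 + 884; 884 = 14·60 + 44 → 14:44, same day
→ 2025-12-13 14:44 DAW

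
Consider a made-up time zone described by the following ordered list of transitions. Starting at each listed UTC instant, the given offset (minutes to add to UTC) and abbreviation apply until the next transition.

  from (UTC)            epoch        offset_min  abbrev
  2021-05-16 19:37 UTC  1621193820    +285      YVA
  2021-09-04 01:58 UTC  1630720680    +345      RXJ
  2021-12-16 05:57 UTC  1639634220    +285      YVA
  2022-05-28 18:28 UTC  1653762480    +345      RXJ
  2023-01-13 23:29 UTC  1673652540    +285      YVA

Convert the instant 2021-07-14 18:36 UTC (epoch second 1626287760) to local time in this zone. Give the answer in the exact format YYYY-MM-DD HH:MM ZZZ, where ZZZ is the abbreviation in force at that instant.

2021-07-14 23:21 YVA

Query: 2021-07-14 18:36 UTC
Rule 1/5 (YVA, +04:45): 2021-05-16 19:37 UTC ≤ query < 2021-09-04 01:58 UTC
18·60 + 36 + 285 = 1401 min
1401 = 0·1440 + 1401; 1401 = 23·60 + 21 → 23:21, same day
→ 2021-07-14 23:21 YVA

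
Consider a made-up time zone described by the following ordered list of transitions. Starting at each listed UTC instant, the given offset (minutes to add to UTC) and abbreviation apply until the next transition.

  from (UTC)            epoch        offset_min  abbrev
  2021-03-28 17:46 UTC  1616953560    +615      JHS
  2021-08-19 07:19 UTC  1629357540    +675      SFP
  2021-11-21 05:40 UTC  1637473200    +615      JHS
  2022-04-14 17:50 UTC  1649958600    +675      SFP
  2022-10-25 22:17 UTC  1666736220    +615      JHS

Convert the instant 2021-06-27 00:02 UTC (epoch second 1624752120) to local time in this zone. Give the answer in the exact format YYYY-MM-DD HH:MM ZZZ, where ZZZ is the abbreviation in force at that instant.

2021-06-27 10:17 JHS

Query: 2021-06-27 00:02 UTC
Rule 1/5 (JHS, +10:15): 2021-03-28 17:46 UTC ≤ query < 2021-08-19 07:19 UTC
0·60 + 2 + 615 = 617 min
617 = 0·1440 + 617; 617 = 10·60 + 17 → 10:17, same day
→ 2021-06-27 10:17 JHS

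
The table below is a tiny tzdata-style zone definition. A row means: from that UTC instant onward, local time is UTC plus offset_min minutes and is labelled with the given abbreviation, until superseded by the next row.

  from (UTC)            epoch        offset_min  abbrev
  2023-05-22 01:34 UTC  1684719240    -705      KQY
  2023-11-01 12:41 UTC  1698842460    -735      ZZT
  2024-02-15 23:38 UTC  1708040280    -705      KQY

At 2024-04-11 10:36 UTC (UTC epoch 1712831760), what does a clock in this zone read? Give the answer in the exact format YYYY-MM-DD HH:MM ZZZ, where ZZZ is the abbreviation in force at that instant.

Query: 2024-04-11 10:36 UTC
Rule 3/3 (KQY, -11:45): 2024-02-15 23:38 UTC ≤ query < +∞
10·60 + 36 - 705 = -69 min
-69 = -1·1440 + 1371; 1371 = 22·60 + 51 → 22:51, 2024-04-11 - 1 day = 2024-04-10
→ 2024-04-10 22:51 KQY

2024-04-10 22:51 KQY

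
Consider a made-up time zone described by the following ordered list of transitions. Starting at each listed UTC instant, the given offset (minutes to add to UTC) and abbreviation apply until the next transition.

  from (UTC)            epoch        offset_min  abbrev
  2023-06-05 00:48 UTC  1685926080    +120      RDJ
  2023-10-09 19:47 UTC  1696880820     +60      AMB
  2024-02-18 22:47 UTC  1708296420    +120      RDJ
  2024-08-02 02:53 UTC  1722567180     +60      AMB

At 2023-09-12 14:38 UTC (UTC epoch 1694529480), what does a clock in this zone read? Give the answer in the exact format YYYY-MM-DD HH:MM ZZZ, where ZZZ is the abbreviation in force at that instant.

Query: 2023-09-12 14:38 UTC
Rule 1/4 (RDJ, +02:00): 2023-06-05 00:48 UTC ≤ query < 2023-10-09 19:47 UTC
14·60 + 38 + 120 = 998 min
998 = 0·1440 + 998; 998 = 16·60 + 38 → 16:38, same day
→ 2023-09-12 16:38 RDJ

2023-09-12 16:38 RDJ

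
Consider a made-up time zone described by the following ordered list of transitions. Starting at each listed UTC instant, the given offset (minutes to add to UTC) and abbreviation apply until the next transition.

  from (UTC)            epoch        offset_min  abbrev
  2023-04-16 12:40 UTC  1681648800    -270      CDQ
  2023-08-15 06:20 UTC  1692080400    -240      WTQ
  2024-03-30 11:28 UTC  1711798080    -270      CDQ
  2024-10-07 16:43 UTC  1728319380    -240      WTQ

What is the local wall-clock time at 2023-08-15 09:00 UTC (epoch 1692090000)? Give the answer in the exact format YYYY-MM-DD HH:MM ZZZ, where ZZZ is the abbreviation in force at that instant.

2023-08-15 05:00 WTQ

Query: 2023-08-15 09:00 UTC
Rule 2/4 (WTQ, -04:00): 2023-08-15 06:20 UTC ≤ query < 2024-03-30 11:28 UTC
9·60 + 0 - 240 = 300 min
300 = 0·1440 + 300; 300 = 5·60 + 0 → 05:00, same day
→ 2023-08-15 05:00 WTQ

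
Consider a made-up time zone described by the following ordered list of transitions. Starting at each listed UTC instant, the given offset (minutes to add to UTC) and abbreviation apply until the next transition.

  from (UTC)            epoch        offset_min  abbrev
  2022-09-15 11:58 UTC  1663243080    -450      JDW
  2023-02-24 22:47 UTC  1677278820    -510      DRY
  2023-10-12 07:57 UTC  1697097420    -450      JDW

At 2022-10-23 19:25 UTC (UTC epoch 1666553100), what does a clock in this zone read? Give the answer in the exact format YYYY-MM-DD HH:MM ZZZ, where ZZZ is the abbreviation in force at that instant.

Query: 2022-10-23 19:25 UTC
Rule 1/3 (JDW, -07:30): 2022-09-15 11:58 UTC ≤ query < 2023-02-24 22:47 UTC
19·60 + 25 - 450 = 715 min
715 = 0·1440 + 715; 715 = 11·60 + 55 → 11:55, same day
→ 2022-10-23 11:55 JDW

2022-10-23 11:55 JDW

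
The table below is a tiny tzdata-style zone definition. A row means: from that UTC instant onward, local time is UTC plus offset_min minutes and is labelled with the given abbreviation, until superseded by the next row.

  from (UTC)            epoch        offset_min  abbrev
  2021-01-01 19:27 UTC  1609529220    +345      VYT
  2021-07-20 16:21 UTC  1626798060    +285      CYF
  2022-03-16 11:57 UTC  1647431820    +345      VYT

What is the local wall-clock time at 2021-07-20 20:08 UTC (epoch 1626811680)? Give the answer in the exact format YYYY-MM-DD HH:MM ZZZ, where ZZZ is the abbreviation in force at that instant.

2021-07-21 00:53 CYF

Query: 2021-07-20 20:08 UTC
Rule 2/3 (CYF, +04:45): 2021-07-20 16:21 UTC ≤ query < 2022-03-16 11:57 UTC
20·60 + 8 + 285 = 1493 min
1493 = 1·1440 + 53; 53 = 0·60 + 53 → 00:53, 2021-07-20 + 1 day = 2021-07-21
→ 2021-07-21 00:53 CYF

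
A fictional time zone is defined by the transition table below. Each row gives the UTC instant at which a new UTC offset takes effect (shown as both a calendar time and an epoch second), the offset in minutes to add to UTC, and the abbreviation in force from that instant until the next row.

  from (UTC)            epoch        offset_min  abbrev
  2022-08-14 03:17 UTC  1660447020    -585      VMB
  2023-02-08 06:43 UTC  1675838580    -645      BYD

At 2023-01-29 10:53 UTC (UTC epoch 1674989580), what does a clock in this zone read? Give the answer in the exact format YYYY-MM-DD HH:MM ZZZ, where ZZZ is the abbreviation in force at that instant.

2023-01-29 01:08 VMB

Query: 2023-01-29 10:53 UTC
Rule 1/2 (VMB, -09:45): 2022-08-14 03:17 UTC ≤ query < 2023-02-08 06:43 UTC
10·60 + 53 - 585 = 68 min
68 = 0·1440 + 68; 68 = 1·60 + 8 → 01:08, same day
→ 2023-01-29 01:08 VMB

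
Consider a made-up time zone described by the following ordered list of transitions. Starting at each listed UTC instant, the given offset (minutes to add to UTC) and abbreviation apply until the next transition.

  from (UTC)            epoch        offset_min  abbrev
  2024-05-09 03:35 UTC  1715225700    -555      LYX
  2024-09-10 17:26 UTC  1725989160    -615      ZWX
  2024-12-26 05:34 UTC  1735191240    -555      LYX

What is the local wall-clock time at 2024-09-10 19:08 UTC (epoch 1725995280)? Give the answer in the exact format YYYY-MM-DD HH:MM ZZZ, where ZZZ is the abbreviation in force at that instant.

2024-09-10 08:53 ZWX

Query: 2024-09-10 19:08 UTC
Rule 2/3 (ZWX, -10:15): 2024-09-10 17:26 UTC ≤ query < 2024-12-26 05:34 UTC
19·60 + 8 - 615 = 533 min
533 = 0·1440 + 533; 533 = 8·60 + 53 → 08:53, same day
→ 2024-09-10 08:53 ZWX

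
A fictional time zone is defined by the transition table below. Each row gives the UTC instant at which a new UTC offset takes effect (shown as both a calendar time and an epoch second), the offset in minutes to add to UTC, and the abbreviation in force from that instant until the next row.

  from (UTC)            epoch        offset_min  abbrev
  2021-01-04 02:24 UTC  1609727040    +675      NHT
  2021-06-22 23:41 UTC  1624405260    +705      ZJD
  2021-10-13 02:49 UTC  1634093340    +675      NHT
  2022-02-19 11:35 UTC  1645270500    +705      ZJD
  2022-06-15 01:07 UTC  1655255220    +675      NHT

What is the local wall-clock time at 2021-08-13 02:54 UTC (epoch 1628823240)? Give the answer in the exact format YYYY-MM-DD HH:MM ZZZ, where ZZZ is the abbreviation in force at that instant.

2021-08-13 14:39 ZJD

Query: 2021-08-13 02:54 UTC
Rule 2/5 (ZJD, +11:45): 2021-06-22 23:41 UTC ≤ query < 2021-10-13 02:49 UTC
2·60 + 54 + 705 = 879 min
879 = 0·1440 + 879; 879 = 14·60 + 39 → 14:39, same day
→ 2021-08-13 14:39 ZJD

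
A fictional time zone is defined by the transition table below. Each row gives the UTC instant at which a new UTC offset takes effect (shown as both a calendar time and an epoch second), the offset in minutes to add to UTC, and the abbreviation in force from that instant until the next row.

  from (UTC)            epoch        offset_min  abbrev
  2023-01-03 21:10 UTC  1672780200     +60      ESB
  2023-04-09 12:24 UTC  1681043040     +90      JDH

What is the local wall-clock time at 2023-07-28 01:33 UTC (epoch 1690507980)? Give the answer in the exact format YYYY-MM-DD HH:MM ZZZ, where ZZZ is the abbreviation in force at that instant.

2023-07-28 03:03 JDH

Query: 2023-07-28 01:33 UTC
Rule 2/2 (JDH, +01:30): 2023-04-09 12:24 UTC ≤ query < +∞
1·60 + 33 + 90 = 183 min
183 = 0·1440 + 183; 183 = 3·60 + 3 → 03:03, same day
→ 2023-07-28 03:03 JDH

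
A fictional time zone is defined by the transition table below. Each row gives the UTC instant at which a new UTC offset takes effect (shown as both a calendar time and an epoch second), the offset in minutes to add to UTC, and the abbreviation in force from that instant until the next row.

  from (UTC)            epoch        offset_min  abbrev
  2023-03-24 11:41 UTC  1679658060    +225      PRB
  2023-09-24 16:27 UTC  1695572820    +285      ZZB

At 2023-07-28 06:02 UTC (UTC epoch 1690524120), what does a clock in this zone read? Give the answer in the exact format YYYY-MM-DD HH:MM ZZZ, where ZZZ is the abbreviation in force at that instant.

2023-07-28 09:47 PRB

Query: 2023-07-28 06:02 UTC
Rule 1/2 (PRB, +03:45): 2023-03-24 11:41 UTC ≤ query < 2023-09-24 16:27 UTC
6·60 + 2 + 225 = 587 min
587 = 0·1440 + 587; 587 = 9·60 + 47 → 09:47, same day
→ 2023-07-28 09:47 PRB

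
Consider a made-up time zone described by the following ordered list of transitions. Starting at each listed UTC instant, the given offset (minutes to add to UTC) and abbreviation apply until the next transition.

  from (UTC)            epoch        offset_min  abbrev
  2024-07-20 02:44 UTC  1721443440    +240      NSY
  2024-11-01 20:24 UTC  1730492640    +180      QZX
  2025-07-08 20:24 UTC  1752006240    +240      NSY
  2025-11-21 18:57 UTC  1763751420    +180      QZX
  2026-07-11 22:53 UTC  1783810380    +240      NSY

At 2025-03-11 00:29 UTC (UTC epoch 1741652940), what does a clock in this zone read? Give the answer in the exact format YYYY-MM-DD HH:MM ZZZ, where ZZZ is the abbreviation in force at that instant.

Query: 2025-03-11 00:29 UTC
Rule 2/5 (QZX, +03:00): 2024-11-01 20:24 UTC ≤ query < 2025-07-08 20:24 UTC
0·60 + 29 + 180 = 209 min
209 = 0·1440 + 209; 209 = 3·60 + 29 → 03:29, same day
→ 2025-03-11 03:29 QZX

2025-03-11 03:29 QZX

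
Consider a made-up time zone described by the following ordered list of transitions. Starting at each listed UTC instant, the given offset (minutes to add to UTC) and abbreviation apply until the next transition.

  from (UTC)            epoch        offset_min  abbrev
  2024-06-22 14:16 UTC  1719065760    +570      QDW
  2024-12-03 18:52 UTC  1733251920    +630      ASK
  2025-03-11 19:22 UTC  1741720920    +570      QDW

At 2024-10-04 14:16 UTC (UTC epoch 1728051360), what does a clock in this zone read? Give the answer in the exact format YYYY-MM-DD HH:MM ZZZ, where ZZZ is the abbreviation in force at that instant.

Query: 2024-10-04 14:16 UTC
Rule 1/3 (QDW, +09:30): 2024-06-22 14:16 UTC ≤ query < 2024-12-03 18:52 UTC
14·60 + 16 + 570 = 1426 min
1426 = 0·1440 + 1426; 1426 = 23·60 + 46 → 23:46, same day
→ 2024-10-04 23:46 QDW

2024-10-04 23:46 QDW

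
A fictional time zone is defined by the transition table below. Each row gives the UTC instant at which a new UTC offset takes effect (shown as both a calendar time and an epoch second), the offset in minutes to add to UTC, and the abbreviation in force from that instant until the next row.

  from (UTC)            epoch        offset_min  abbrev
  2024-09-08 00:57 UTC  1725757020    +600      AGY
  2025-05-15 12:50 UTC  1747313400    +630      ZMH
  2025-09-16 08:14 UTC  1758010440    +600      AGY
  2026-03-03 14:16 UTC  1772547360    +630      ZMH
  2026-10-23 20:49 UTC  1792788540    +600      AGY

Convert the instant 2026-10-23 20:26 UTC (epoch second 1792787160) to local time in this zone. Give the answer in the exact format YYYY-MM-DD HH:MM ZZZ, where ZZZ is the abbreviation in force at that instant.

Query: 2026-10-23 20:26 UTC
Rule 4/5 (ZMH, +10:30): 2026-03-03 14:16 UTC ≤ query < 2026-10-23 20:49 UTC
20·60 + 26 + 630 = 1856 min
1856 = 1·1440 + 416; 416 = 6·60 + 56 → 06:56, 2026-10-23 + 1 day = 2026-10-24
→ 2026-10-24 06:56 ZMH

2026-10-24 06:56 ZMH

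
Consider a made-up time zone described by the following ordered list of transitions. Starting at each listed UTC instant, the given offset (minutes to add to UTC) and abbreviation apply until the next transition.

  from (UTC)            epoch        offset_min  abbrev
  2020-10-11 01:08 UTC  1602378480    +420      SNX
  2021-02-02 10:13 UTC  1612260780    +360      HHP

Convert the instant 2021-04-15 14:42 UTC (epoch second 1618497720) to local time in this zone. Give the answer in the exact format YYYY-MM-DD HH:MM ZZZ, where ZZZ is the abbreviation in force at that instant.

Query: 2021-04-15 14:42 UTC
Rule 2/2 (HHP, +06:00): 2021-02-02 10:13 UTC ≤ query < +∞
14·60 + 42 + 360 = 1242 min
1242 = 0·1440 + 1242; 1242 = 20·60 + 42 → 20:42, same day
→ 2021-04-15 20:42 HHP

2021-04-15 20:42 HHP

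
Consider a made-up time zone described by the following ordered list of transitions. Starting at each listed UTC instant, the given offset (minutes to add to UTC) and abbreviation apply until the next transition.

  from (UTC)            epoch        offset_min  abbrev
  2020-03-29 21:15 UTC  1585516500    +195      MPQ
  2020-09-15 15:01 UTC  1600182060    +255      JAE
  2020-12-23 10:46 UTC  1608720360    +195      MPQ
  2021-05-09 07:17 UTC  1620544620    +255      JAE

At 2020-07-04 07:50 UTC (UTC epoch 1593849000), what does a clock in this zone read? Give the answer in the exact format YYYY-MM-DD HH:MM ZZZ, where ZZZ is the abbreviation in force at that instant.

2020-07-04 11:05 MPQ

Query: 2020-07-04 07:50 UTC
Rule 1/4 (MPQ, +03:15): 2020-03-29 21:15 UTC ≤ query < 2020-09-15 15:01 UTC
7·60 + 50 + 195 = 665 min
665 = 0·1440 + 665; 665 = 11·60 + 5 → 11:05, same day
→ 2020-07-04 11:05 MPQ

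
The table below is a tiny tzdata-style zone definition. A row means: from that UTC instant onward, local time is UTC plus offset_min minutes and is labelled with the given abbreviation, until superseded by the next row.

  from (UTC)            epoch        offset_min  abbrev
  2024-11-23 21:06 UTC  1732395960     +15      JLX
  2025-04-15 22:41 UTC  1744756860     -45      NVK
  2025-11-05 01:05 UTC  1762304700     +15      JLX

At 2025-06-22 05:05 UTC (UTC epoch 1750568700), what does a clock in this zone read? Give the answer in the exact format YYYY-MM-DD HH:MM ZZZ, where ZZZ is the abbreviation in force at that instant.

Query: 2025-06-22 05:05 UTC
Rule 2/3 (NVK, -00:45): 2025-04-15 22:41 UTC ≤ query < 2025-11-05 01:05 UTC
5·60 + 5 - 45 = 260 min
260 = 0·1440 + 260; 260 = 4·60 + 20 → 04:20, same day
→ 2025-06-22 04:20 NVK

2025-06-22 04:20 NVK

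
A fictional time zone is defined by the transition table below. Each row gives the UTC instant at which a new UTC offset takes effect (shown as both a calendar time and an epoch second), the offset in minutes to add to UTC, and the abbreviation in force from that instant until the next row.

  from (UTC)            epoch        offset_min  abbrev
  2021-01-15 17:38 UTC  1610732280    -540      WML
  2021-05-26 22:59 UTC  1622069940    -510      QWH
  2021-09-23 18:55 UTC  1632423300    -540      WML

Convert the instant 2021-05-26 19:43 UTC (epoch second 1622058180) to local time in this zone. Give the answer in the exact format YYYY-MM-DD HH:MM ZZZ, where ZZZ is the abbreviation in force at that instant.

Query: 2021-05-26 19:43 UTC
Rule 1/3 (WML, -09:00): 2021-01-15 17:38 UTC ≤ query < 2021-05-26 22:59 UTC
19·60 + 43 - 540 = 643 min
643 = 0·1440 + 643; 643 = 10·60 + 43 → 10:43, same day
→ 2021-05-26 10:43 WML

2021-05-26 10:43 WML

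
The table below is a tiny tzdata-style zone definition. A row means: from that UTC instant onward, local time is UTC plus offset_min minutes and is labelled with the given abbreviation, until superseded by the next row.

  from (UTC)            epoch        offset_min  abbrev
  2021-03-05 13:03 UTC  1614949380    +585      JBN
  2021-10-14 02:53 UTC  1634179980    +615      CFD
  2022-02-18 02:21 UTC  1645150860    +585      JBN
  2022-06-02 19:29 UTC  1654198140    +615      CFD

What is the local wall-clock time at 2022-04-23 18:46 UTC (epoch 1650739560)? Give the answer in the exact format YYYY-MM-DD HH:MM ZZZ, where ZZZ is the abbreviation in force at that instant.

2022-04-24 04:31 JBN

Query: 2022-04-23 18:46 UTC
Rule 3/4 (JBN, +09:45): 2022-02-18 02:21 UTC ≤ query < 2022-06-02 19:29 UTC
18·60 + 46 + 585 = 1711 min
1711 = 1·1440 + 271; 271 = 4·60 + 31 → 04:31, 2022-04-23 + 1 day = 2022-04-24
→ 2022-04-24 04:31 JBN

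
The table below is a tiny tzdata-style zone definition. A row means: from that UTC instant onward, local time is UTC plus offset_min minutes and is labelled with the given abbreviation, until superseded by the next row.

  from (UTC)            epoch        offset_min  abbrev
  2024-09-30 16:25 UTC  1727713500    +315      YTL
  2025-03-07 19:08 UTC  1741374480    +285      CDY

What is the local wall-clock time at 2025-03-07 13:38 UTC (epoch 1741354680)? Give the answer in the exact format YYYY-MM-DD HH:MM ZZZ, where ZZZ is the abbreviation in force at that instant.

2025-03-07 18:53 YTL

Query: 2025-03-07 13:38 UTC
Rule 1/2 (YTL, +05:15): 2024-09-30 16:25 UTC ≤ query < 2025-03-07 19:08 UTC
13·60 + 38 + 315 = 1133 min
1133 = 0·1440 + 1133; 1133 = 18·60 + 53 → 18:53, same day
→ 2025-03-07 18:53 YTL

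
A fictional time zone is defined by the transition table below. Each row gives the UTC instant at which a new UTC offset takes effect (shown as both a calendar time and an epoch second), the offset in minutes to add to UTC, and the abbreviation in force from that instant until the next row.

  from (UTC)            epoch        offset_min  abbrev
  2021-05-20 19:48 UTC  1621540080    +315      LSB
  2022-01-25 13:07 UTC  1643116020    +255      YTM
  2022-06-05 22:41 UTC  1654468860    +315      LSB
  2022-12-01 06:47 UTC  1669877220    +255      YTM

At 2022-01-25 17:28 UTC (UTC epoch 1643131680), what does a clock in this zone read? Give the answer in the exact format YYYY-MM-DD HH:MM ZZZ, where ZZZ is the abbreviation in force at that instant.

Query: 2022-01-25 17:28 UTC
Rule 2/4 (YTM, +04:15): 2022-01-25 13:07 UTC ≤ query < 2022-06-05 22:41 UTC
17·60 + 28 + 255 = 1303 min
1303 = 0·1440 + 1303; 1303 = 21·60 + 43 → 21:43, same day
→ 2022-01-25 21:43 YTM

2022-01-25 21:43 YTM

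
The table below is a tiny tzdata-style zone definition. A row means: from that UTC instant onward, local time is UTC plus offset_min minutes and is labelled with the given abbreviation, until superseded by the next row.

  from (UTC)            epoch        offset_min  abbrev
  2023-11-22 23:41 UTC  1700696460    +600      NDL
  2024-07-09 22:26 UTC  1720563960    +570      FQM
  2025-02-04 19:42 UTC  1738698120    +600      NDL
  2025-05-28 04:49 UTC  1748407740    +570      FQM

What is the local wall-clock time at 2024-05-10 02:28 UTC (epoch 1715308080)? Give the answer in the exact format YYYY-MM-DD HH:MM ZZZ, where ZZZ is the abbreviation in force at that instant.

Query: 2024-05-10 02:28 UTC
Rule 1/4 (NDL, +10:00): 2023-11-22 23:41 UTC ≤ query < 2024-07-09 22:26 UTC
2·60 + 28 + 600 = 748 min
748 = 0·1440 + 748; 748 = 12·60 + 28 → 12:28, same day
→ 2024-05-10 12:28 NDL

2024-05-10 12:28 NDL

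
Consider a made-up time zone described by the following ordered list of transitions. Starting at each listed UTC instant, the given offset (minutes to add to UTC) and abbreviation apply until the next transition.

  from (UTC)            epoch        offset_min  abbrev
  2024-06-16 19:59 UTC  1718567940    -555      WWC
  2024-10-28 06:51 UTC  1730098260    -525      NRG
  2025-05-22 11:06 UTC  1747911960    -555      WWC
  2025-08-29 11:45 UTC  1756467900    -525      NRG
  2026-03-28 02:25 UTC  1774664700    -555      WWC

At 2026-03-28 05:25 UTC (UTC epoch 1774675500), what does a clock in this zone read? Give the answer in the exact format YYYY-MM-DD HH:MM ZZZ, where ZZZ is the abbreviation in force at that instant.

Query: 2026-03-28 05:25 UTC
Rule 5/5 (WWC, -09:15): 2026-03-28 02:25 UTC ≤ query < +∞
5·60 + 25 - 555 = -230 min
-230 = -1·1440 + 1210; 1210 = 20·60 + 10 → 20:10, 2026-03-28 - 1 day = 2026-03-27
→ 2026-03-27 20:10 WWC

2026-03-27 20:10 WWC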